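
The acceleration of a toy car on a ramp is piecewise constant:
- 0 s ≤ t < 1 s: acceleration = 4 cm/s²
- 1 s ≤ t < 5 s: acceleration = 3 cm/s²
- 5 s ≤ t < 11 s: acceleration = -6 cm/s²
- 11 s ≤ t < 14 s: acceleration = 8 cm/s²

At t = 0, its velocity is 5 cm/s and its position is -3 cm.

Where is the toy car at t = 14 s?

On each constant-a segment, Δv = aΔt and Δx = v₀Δt + ½aΔt²; chain segment to segment.
0–1 s: v starts 5 cm/s; Δx = 5·1 + ½·4·1² = 7 cm; v ends 9 cm/s.
1–5 s: v starts 9 cm/s; Δx = 9·4 + ½·3·4² = 60 cm; v ends 21 cm/s.
5–11 s: v starts 21 cm/s; Δx = 21·6 + ½·-6·6² = 18 cm; v ends -15 cm/s.
11–14 s: v starts -15 cm/s; Δx = -15·3 + ½·8·3² = -9 cm; v ends 9 cm/s.
x(14) = -3 + Σ Δx = 73 cm.

73 cm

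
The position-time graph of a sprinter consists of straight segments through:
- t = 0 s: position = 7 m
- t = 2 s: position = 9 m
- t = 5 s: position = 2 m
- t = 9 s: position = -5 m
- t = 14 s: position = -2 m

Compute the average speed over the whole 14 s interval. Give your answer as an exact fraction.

Average speed = (total path length)/(elapsed time); on a piecewise-linear x-t graph the path length is Σ|Δx|.
0–2 s: |Δx| = |9 − 7| = 2 m
2–5 s: |Δx| = |2 − 9| = 7 m
5–9 s: |Δx| = |-5 − 2| = 7 m
9–14 s: |Δx| = |-2 − -5| = 3 m
Total path = 19 m; average speed = 19/14 = 19/14 m/s.

19/14 m/s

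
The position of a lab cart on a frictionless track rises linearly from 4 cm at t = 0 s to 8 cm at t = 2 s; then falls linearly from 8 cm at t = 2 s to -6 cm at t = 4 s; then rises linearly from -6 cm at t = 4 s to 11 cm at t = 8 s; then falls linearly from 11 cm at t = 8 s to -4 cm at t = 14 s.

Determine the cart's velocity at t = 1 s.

Velocity is the slope of the x-t graph on 0–2 s: (8 − 4)/(2 − 0) = 2 cm/s.

2 cm/s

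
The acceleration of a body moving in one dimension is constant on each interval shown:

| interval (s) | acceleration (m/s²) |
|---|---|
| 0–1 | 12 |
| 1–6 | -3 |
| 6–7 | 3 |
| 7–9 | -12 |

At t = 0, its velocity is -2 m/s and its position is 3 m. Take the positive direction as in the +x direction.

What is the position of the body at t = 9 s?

-12 m

On each constant-a segment, Δv = aΔt and Δx = v₀Δt + ½aΔt²; chain segment to segment.
0–1 s: v starts -2 m/s; Δx = -2·1 + ½·12·1² = 4 m; v ends 10 m/s.
1–6 s: v starts 10 m/s; Δx = 10·5 + ½·-3·5² = 12.5 m; v ends -5 m/s.
6–7 s: v starts -5 m/s; Δx = -5·1 + ½·3·1² = -3.5 m; v ends -2 m/s.
7–9 s: v starts -2 m/s; Δx = -2·2 + ½·-12·2² = -28 m; v ends -26 m/s.
x(9) = 3 + Σ Δx = -12 m.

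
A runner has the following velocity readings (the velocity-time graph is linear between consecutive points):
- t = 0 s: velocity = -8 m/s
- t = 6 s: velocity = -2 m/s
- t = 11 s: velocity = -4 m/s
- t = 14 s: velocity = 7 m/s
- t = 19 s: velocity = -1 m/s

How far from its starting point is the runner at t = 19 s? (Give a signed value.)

Displacement is the signed area under the v-t curve.
0–6 s: ½(-8 + -2)(6) = -30 m
6–11 s: ½(-2 + -4)(5) = -15 m
11–14 s: ½(-4 + 7)(3) = 4.5 m
14–19 s: ½(7 + -1)(5) = 15 m
Net displacement = -25.5 m

-25.5 m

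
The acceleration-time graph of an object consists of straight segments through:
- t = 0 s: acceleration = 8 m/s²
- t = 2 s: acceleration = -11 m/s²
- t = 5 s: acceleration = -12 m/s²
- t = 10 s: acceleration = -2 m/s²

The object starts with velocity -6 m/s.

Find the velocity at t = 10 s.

Δv equals the area under the a-t graph; then v = v₀ + Δv.
0–2 s: ½(8 + -11)(2) = -3 m/s
2–5 s: ½(-11 + -12)(3) = -34.5 m/s
5–10 s: ½(-12 + -2)(5) = -35 m/s
Δv = -72.5 m/s, so v(10) = -6 + (-72.5) = -78.5 m/s.

-78.5 m/s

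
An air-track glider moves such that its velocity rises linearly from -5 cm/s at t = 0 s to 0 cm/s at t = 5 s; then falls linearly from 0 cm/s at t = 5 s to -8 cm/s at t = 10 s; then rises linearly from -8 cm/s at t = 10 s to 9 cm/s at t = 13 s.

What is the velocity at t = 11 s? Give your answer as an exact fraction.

On 10–13 s the graph is linear from -8 to 9 cm/s: v(11) = -8 + (9 − -8)·(11 − 10)/(13 − 10) = -7/3 cm/s.

-7/3 cm/s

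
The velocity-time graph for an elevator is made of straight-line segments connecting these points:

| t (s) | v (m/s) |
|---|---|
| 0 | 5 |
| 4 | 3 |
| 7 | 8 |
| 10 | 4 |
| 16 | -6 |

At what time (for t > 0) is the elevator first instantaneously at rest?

v changes sign on 10–16 s (from 4 to -6); the graph is linear there, so v = 0 at t = 10 + (-4)·(16 − 10)/(-6 − 4) = 12.4 s.

t = 12.4 s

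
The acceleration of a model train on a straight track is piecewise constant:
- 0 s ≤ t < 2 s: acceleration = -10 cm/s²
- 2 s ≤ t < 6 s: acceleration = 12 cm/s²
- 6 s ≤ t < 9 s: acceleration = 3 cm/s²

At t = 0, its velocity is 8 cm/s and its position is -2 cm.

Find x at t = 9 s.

On each constant-a segment, Δv = aΔt and Δx = v₀Δt + ½aΔt²; chain segment to segment.
0–2 s: v starts 8 cm/s; Δx = 8·2 + ½·-10·2² = -4 cm; v ends -12 cm/s.
2–6 s: v starts -12 cm/s; Δx = -12·4 + ½·12·4² = 48 cm; v ends 36 cm/s.
6–9 s: v starts 36 cm/s; Δx = 36·3 + ½·3·3² = 121.5 cm; v ends 45 cm/s.
x(9) = -2 + Σ Δx = 163.5 cm.

163.5 cm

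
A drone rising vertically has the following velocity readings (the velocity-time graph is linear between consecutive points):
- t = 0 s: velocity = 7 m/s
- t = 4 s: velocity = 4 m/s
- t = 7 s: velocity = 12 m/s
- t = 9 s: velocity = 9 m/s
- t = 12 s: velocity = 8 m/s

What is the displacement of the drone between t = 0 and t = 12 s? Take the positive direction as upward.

92.5 m

Displacement is the signed area under the v-t curve.
0–4 s: ½(7 + 4)(4) = 22 m
4–7 s: ½(4 + 12)(3) = 24 m
7–9 s: ½(12 + 9)(2) = 21 m
9–12 s: ½(9 + 8)(3) = 25.5 m
Net displacement = 92.5 m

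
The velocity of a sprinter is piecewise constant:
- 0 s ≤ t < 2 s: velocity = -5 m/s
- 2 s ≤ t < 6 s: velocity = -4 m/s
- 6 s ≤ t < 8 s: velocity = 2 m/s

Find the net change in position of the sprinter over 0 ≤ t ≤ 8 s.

Displacement is the signed area under the v-t curve.
0–2 s: -5 × 2 = -10 m
2–6 s: -4 × 4 = -16 m
6–8 s: 2 × 2 = 4 m
Net displacement = -22 m

-22 m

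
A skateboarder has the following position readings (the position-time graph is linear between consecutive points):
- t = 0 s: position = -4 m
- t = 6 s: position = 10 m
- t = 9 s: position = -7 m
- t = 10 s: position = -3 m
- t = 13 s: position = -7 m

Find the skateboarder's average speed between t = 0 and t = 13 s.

Average speed = (total path length)/(elapsed time); on a piecewise-linear x-t graph the path length is Σ|Δx|.
0–6 s: |Δx| = |10 − -4| = 14 m
6–9 s: |Δx| = |-7 − 10| = 17 m
9–10 s: |Δx| = |-3 − -7| = 4 m
10–13 s: |Δx| = |-7 − -3| = 4 m
Total path = 39 m; average speed = 39/13 = 3 m/s.

3 m/s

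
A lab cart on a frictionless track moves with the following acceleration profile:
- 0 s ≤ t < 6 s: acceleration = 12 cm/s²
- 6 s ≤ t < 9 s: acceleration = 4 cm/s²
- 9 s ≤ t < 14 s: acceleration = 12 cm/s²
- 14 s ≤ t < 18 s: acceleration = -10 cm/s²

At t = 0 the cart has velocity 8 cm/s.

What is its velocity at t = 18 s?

112 cm/s

Δv equals the area under the a-t graph; then v = v₀ + Δv.
0–6 s: 12 × 6 = 72 cm/s
6–9 s: 4 × 3 = 12 cm/s
9–14 s: 12 × 5 = 60 cm/s
14–18 s: -10 × 4 = -40 cm/s
Δv = 104 cm/s, so v(18) = 8 + (104) = 112 cm/s.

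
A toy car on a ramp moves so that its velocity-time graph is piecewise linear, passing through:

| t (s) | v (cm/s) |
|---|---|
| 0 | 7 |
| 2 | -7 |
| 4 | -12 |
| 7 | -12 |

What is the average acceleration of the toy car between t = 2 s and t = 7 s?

-1 cm/s²

Average acceleration = Δv/Δt = (-12 − -7)/(7 − 2) = -1 cm/s².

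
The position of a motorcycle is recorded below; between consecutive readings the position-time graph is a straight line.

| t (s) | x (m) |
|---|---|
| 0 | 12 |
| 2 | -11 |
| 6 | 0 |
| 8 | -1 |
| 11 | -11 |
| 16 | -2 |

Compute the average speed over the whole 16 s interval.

3.375 m/s

Average speed = (total path length)/(elapsed time); on a piecewise-linear x-t graph the path length is Σ|Δx|.
0–2 s: |Δx| = |-11 − 12| = 23 m
2–6 s: |Δx| = |0 − -11| = 11 m
6–8 s: |Δx| = |-1 − 0| = 1 m
8–11 s: |Δx| = |-11 − -1| = 10 m
11–16 s: |Δx| = |-2 − -11| = 9 m
Total path = 54 m; average speed = 54/16 = 3.375 m/s.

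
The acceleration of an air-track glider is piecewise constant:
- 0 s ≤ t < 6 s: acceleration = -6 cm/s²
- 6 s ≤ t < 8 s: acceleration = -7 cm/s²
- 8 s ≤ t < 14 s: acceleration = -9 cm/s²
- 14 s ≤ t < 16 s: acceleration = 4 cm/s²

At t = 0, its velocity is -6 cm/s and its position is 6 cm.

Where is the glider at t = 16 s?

On each constant-a segment, Δv = aΔt and Δx = v₀Δt + ½aΔt²; chain segment to segment.
0–6 s: v starts -6 cm/s; Δx = -6·6 + ½·-6·6² = -144 cm; v ends -42 cm/s.
6–8 s: v starts -42 cm/s; Δx = -42·2 + ½·-7·2² = -98 cm; v ends -56 cm/s.
8–14 s: v starts -56 cm/s; Δx = -56·6 + ½·-9·6² = -498 cm; v ends -110 cm/s.
14–16 s: v starts -110 cm/s; Δx = -110·2 + ½·4·2² = -212 cm; v ends -102 cm/s.
x(16) = 6 + Σ Δx = -946 cm.

-946 cm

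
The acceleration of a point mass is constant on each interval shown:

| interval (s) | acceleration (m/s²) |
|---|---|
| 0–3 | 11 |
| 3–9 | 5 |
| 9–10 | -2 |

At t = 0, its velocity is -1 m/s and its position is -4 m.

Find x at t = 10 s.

385.5 m

On each constant-a segment, Δv = aΔt and Δx = v₀Δt + ½aΔt²; chain segment to segment.
0–3 s: v starts -1 m/s; Δx = -1·3 + ½·11·3² = 46.5 m; v ends 32 m/s.
3–9 s: v starts 32 m/s; Δx = 32·6 + ½·5·6² = 282 m; v ends 62 m/s.
9–10 s: v starts 62 m/s; Δx = 62·1 + ½·-2·1² = 61 m; v ends 60 m/s.
x(10) = -4 + Σ Δx = 385.5 m.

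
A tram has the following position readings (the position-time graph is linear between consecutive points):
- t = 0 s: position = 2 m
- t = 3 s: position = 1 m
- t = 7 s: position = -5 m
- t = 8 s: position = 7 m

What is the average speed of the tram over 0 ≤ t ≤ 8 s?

Average speed = (total path length)/(elapsed time); on a piecewise-linear x-t graph the path length is Σ|Δx|.
0–3 s: |Δx| = |1 − 2| = 1 m
3–7 s: |Δx| = |-5 − 1| = 6 m
7–8 s: |Δx| = |7 − -5| = 12 m
Total path = 19 m; average speed = 19/8 = 2.375 m/s.

2.375 m/s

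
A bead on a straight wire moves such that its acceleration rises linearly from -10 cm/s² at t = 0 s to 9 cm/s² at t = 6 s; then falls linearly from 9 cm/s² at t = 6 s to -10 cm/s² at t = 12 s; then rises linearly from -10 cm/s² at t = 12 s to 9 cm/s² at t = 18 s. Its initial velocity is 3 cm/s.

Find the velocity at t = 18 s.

-6 cm/s

Δv equals the area under the a-t graph; then v = v₀ + Δv.
0–6 s: ½(-10 + 9)(6) = -3 cm/s
6–12 s: ½(9 + -10)(6) = -3 cm/s
12–18 s: ½(-10 + 9)(6) = -3 cm/s
Δv = -9 cm/s, so v(18) = 3 + (-9) = -6 cm/s.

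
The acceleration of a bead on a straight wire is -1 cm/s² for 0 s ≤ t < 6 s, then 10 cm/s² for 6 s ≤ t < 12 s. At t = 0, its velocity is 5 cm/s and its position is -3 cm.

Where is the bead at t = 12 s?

On each constant-a segment, Δv = aΔt and Δx = v₀Δt + ½aΔt²; chain segment to segment.
0–6 s: v starts 5 cm/s; Δx = 5·6 + ½·-1·6² = 12 cm; v ends -1 cm/s.
6–12 s: v starts -1 cm/s; Δx = -1·6 + ½·10·6² = 174 cm; v ends 59 cm/s.
x(12) = -3 + Σ Δx = 183 cm.

183 cm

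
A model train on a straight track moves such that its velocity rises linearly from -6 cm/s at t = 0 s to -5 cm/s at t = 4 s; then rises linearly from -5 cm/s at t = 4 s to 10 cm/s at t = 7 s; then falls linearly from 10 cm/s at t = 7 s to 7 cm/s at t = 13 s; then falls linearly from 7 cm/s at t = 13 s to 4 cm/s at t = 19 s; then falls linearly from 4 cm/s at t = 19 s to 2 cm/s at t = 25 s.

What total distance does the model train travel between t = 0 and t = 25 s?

Distance (not displacement) is the total path length: add the absolute areas under v-t.
0–4 s: |½(-6 + -5)(4)| = 22 cm
4–7 s: v = 0 at t = 5 s; triangle areas 2.5 + 10 = 12.5 cm
7–13 s: |½(10 + 7)(6)| = 51 cm
13–19 s: |½(7 + 4)(6)| = 33 cm
19–25 s: |½(4 + 2)(6)| = 18 cm
Total distance = 136.5 cm

136.5 cm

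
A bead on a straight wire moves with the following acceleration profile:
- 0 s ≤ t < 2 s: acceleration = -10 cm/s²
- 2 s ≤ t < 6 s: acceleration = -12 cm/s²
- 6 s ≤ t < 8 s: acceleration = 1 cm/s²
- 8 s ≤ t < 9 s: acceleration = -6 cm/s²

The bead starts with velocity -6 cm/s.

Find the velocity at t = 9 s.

Δv equals the area under the a-t graph; then v = v₀ + Δv.
0–2 s: -10 × 2 = -20 cm/s
2–6 s: -12 × 4 = -48 cm/s
6–8 s: 1 × 2 = 2 cm/s
8–9 s: -6 × 1 = -6 cm/s
Δv = -72 cm/s, so v(9) = -6 + (-72) = -78 cm/s.

-78 cm/s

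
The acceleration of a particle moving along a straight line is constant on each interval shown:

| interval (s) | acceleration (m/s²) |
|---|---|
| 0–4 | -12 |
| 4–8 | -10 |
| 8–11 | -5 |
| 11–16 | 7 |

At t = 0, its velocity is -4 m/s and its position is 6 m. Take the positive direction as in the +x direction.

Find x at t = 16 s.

On each constant-a segment, Δv = aΔt and Δx = v₀Δt + ½aΔt²; chain segment to segment.
0–4 s: v starts -4 m/s; Δx = -4·4 + ½·-12·4² = -112 m; v ends -52 m/s.
4–8 s: v starts -52 m/s; Δx = -52·4 + ½·-10·4² = -288 m; v ends -92 m/s.
8–11 s: v starts -92 m/s; Δx = -92·3 + ½·-5·3² = -298.5 m; v ends -107 m/s.
11–16 s: v starts -107 m/s; Δx = -107·5 + ½·7·5² = -447.5 m; v ends -72 m/s.
x(16) = 6 + Σ Δx = -1140 m.

-1140 m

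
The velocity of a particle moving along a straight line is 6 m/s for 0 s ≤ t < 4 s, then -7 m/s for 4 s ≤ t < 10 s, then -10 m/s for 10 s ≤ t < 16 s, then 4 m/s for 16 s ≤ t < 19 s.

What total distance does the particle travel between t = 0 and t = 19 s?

138 m

Total distance travelled is ∫|v| dt — sum the magnitudes of each area piece.
0–4 s: |6| × 4 = 24 m
4–10 s: |-7| × 6 = 42 m
10–16 s: |-10| × 6 = 60 m
16–19 s: |4| × 3 = 12 m
Total distance = 138 m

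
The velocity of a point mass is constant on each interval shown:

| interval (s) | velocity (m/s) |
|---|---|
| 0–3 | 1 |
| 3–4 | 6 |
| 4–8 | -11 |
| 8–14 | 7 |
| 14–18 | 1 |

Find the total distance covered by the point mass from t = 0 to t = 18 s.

Total distance travelled is ∫|v| dt — sum the magnitudes of each area piece.
0–3 s: |1| × 3 = 3 m
3–4 s: |6| × 1 = 6 m
4–8 s: |-11| × 4 = 44 m
8–14 s: |7| × 6 = 42 m
14–18 s: |1| × 4 = 4 m
Total distance = 99 m

99 m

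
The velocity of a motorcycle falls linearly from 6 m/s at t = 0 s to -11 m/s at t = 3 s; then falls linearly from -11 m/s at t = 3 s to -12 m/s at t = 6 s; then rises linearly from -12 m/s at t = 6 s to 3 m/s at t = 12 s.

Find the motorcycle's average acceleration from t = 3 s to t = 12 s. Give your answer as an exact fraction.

Average acceleration = Δv/Δt = (3 − -11)/(12 − 3) = 14/9 m/s².

14/9 m/s²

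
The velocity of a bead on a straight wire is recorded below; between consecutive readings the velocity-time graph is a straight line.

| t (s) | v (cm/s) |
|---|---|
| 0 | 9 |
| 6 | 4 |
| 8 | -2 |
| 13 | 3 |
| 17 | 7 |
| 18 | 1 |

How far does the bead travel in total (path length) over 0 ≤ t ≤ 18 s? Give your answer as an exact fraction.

437/6 cm

Distance (not displacement) is the total path length: add the absolute areas under v-t.
0–6 s: |½(9 + 4)(6)| = 39 cm
6–8 s: v = 0 at t = 22/3 s; triangle areas 8/3 + 2/3 = 10/3 cm
8–13 s: v = 0 at t = 10 s; triangle areas 2 + 4.5 = 6.5 cm
13–17 s: |½(3 + 7)(4)| = 20 cm
17–18 s: |½(7 + 1)(1)| = 4 cm
Total distance = 437/6 cm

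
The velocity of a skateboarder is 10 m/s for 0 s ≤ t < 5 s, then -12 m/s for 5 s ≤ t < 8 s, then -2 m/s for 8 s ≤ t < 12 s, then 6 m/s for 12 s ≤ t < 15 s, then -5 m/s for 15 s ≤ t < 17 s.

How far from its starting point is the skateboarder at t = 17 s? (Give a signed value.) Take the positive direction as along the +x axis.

Displacement is the signed area under the v-t curve.
0–5 s: 10 × 5 = 50 m
5–8 s: -12 × 3 = -36 m
8–12 s: -2 × 4 = -8 m
12–15 s: 6 × 3 = 18 m
15–17 s: -5 × 2 = -10 m
Net displacement = 14 m

14 m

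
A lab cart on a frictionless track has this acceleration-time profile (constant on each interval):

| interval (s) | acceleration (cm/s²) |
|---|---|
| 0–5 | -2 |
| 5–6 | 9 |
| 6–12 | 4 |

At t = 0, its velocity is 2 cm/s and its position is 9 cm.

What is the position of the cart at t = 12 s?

On each constant-a segment, Δv = aΔt and Δx = v₀Δt + ½aΔt²; chain segment to segment.
0–5 s: v starts 2 cm/s; Δx = 2·5 + ½·-2·5² = -15 cm; v ends -8 cm/s.
5–6 s: v starts -8 cm/s; Δx = -8·1 + ½·9·1² = -3.5 cm; v ends 1 cm/s.
6–12 s: v starts 1 cm/s; Δx = 1·6 + ½·4·6² = 78 cm; v ends 25 cm/s.
x(12) = 9 + Σ Δx = 68.5 cm.

68.5 cm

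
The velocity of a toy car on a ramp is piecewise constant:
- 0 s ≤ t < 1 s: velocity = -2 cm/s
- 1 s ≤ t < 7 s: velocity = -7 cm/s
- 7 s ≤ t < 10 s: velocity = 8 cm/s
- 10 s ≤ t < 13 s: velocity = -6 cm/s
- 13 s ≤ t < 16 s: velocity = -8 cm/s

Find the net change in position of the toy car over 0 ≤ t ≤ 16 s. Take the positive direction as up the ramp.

Displacement is the signed area under the v-t curve.
0–1 s: -2 × 1 = -2 cm
1–7 s: -7 × 6 = -42 cm
7–10 s: 8 × 3 = 24 cm
10–13 s: -6 × 3 = -18 cm
13–16 s: -8 × 3 = -24 cm
Net displacement = -62 cm

-62 cm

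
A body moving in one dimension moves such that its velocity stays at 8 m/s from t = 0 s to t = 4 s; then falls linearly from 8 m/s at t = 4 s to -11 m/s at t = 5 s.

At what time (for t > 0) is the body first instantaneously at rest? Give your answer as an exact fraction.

v changes sign on 4–5 s (from 8 to -11); the graph is linear there, so v = 0 at t = 4 + (-8)·(5 − 4)/(-11 − 8) = 84/19 s.

t = 84/19 s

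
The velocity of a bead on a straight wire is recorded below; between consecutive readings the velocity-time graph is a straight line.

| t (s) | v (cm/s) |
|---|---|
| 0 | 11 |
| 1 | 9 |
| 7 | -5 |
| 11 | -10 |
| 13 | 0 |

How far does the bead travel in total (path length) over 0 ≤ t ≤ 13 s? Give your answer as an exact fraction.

Total distance travelled is ∫|v| dt — sum the magnitudes of each area piece.
0–1 s: |½(11 + 9)(1)| = 10 cm
1–7 s: v = 0 at t = 34/7 s; triangle areas 243/14 + 75/14 = 159/7 cm
7–11 s: |½(-5 + -10)(4)| = 30 cm
11–13 s: |½(-10 + 0)(2)| = 10 cm
Total distance = 509/7 cm

509/7 cm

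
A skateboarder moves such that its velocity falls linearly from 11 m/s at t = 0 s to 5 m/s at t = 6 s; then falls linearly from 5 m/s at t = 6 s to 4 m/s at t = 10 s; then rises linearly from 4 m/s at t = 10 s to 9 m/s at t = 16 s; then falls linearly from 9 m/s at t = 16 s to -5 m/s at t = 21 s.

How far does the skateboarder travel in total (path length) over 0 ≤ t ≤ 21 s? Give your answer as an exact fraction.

1735/14 m

Distance (not displacement) is the total path length: add the absolute areas under v-t.
0–6 s: |½(11 + 5)(6)| = 48 m
6–10 s: |½(5 + 4)(4)| = 18 m
10–16 s: |½(4 + 9)(6)| = 39 m
16–21 s: v = 0 at t = 269/14 s; triangle areas 405/28 + 125/28 = 265/14 m
Total distance = 1735/14 m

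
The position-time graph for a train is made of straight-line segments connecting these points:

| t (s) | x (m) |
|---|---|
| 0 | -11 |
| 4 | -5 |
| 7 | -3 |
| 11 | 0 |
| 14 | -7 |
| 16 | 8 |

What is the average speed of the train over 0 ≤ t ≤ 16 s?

2.0625 m/s

Average speed = (total path length)/(elapsed time); on a piecewise-linear x-t graph the path length is Σ|Δx|.
0–4 s: |Δx| = |-5 − -11| = 6 m
4–7 s: |Δx| = |-3 − -5| = 2 m
7–11 s: |Δx| = |0 − -3| = 3 m
11–14 s: |Δx| = |-7 − 0| = 7 m
14–16 s: |Δx| = |8 − -7| = 15 m
Total path = 33 m; average speed = 33/16 = 2.0625 m/s.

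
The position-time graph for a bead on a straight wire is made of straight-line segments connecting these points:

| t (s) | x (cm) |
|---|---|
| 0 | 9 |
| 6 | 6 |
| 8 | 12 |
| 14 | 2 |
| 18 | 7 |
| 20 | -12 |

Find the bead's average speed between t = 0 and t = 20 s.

2.15 cm/s

Average speed = (total path length)/(elapsed time); on a piecewise-linear x-t graph the path length is Σ|Δx|.
0–6 s: |Δx| = |6 − 9| = 3 cm
6–8 s: |Δx| = |12 − 6| = 6 cm
8–14 s: |Δx| = |2 − 12| = 10 cm
14–18 s: |Δx| = |7 − 2| = 5 cm
18–20 s: |Δx| = |-12 − 7| = 19 cm
Total path = 43 cm; average speed = 43/20 = 2.15 cm/s.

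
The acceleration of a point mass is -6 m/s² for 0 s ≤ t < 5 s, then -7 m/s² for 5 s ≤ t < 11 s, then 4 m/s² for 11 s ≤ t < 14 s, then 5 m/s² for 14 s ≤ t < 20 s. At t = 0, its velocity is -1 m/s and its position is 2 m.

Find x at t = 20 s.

-867 m

On each constant-a segment, Δv = aΔt and Δx = v₀Δt + ½aΔt²; chain segment to segment.
0–5 s: v starts -1 m/s; Δx = -1·5 + ½·-6·5² = -80 m; v ends -31 m/s.
5–11 s: v starts -31 m/s; Δx = -31·6 + ½·-7·6² = -312 m; v ends -73 m/s.
11–14 s: v starts -73 m/s; Δx = -73·3 + ½·4·3² = -201 m; v ends -61 m/s.
14–20 s: v starts -61 m/s; Δx = -61·6 + ½·5·6² = -276 m; v ends -31 m/s.
x(20) = 2 + Σ Δx = -867 m.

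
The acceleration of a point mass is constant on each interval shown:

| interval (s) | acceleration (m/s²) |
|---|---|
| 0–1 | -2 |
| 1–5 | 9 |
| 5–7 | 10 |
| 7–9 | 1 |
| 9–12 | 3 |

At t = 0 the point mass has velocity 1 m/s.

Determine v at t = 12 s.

66 m/s

Δv equals the area under the a-t graph; then v = v₀ + Δv.
0–1 s: -2 × 1 = -2 m/s
1–5 s: 9 × 4 = 36 m/s
5–7 s: 10 × 2 = 20 m/s
7–9 s: 1 × 2 = 2 m/s
9–12 s: 3 × 3 = 9 m/s
Δv = 65 m/s, so v(12) = 1 + (65) = 66 m/s.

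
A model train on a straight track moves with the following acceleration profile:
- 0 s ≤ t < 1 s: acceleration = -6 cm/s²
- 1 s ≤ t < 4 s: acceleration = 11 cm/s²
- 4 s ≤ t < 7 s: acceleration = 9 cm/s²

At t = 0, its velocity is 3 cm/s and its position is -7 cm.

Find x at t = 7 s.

On each constant-a segment, Δv = aΔt and Δx = v₀Δt + ½aΔt²; chain segment to segment.
0–1 s: v starts 3 cm/s; Δx = 3·1 + ½·-6·1² = 0 cm; v ends -3 cm/s.
1–4 s: v starts -3 cm/s; Δx = -3·3 + ½·11·3² = 40.5 cm; v ends 30 cm/s.
4–7 s: v starts 30 cm/s; Δx = 30·3 + ½·9·3² = 130.5 cm; v ends 57 cm/s.
x(7) = -7 + Σ Δx = 164 cm.

164 cm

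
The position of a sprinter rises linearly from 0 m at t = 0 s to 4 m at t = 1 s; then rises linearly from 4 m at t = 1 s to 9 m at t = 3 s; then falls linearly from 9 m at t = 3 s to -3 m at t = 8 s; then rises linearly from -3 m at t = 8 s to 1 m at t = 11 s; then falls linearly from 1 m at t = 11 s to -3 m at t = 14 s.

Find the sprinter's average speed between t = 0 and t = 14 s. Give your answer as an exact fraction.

29/14 m/s

Average speed = (total path length)/(elapsed time); on a piecewise-linear x-t graph the path length is Σ|Δx|.
0–1 s: |Δx| = |4 − 0| = 4 m
1–3 s: |Δx| = |9 − 4| = 5 m
3–8 s: |Δx| = |-3 − 9| = 12 m
8–11 s: |Δx| = |1 − -3| = 4 m
11–14 s: |Δx| = |-3 − 1| = 4 m
Total path = 29 m; average speed = 29/14 = 29/14 m/s.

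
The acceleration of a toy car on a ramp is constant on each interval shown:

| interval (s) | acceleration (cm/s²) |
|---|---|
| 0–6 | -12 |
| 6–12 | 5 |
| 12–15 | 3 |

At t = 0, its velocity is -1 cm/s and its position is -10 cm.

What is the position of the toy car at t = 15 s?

On each constant-a segment, Δv = aΔt and Δx = v₀Δt + ½aΔt²; chain segment to segment.
0–6 s: v starts -1 cm/s; Δx = -1·6 + ½·-12·6² = -222 cm; v ends -73 cm/s.
6–12 s: v starts -73 cm/s; Δx = -73·6 + ½·5·6² = -348 cm; v ends -43 cm/s.
12–15 s: v starts -43 cm/s; Δx = -43·3 + ½·3·3² = -115.5 cm; v ends -34 cm/s.
x(15) = -10 + Σ Δx = -695.5 cm.

-695.5 cm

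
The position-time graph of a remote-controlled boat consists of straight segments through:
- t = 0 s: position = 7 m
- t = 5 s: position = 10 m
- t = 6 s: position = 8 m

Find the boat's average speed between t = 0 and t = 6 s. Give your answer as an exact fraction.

Average speed = (total path length)/(elapsed time); on a piecewise-linear x-t graph the path length is Σ|Δx|.
0–5 s: |Δx| = |10 − 7| = 3 m
5–6 s: |Δx| = |8 − 10| = 2 m
Total path = 5 m; average speed = 5/6 = 5/6 m/s.

5/6 m/s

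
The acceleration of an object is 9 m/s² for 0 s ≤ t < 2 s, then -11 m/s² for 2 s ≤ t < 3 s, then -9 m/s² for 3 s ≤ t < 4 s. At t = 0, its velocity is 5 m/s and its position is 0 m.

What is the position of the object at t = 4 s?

53 m

On each constant-a segment, Δv = aΔt and Δx = v₀Δt + ½aΔt²; chain segment to segment.
0–2 s: v starts 5 m/s; Δx = 5·2 + ½·9·2² = 28 m; v ends 23 m/s.
2–3 s: v starts 23 m/s; Δx = 23·1 + ½·-11·1² = 17.5 m; v ends 12 m/s.
3–4 s: v starts 12 m/s; Δx = 12·1 + ½·-9·1² = 7.5 m; v ends 3 m/s.
x(4) = 0 + Σ Δx = 53 m.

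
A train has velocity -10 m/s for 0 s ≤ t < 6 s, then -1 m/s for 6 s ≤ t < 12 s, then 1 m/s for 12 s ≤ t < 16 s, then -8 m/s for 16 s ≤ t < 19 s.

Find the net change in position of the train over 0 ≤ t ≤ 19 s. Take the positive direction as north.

Net displacement equals the area under the velocity-time graph (areas below the axis count negative).
0–6 s: -10 × 6 = -60 m
6–12 s: -1 × 6 = -6 m
12–16 s: 1 × 4 = 4 m
16–19 s: -8 × 3 = -24 m
Net displacement = -86 m

-86 m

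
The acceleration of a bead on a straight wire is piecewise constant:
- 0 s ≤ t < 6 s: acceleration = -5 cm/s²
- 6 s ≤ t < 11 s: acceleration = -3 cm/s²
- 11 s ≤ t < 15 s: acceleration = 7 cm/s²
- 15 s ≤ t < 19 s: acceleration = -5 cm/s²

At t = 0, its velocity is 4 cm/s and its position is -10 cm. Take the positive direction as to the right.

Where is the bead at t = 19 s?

On each constant-a segment, Δv = aΔt and Δx = v₀Δt + ½aΔt²; chain segment to segment.
0–6 s: v starts 4 cm/s; Δx = 4·6 + ½·-5·6² = -66 cm; v ends -26 cm/s.
6–11 s: v starts -26 cm/s; Δx = -26·5 + ½·-3·5² = -167.5 cm; v ends -41 cm/s.
11–15 s: v starts -41 cm/s; Δx = -41·4 + ½·7·4² = -108 cm; v ends -13 cm/s.
15–19 s: v starts -13 cm/s; Δx = -13·4 + ½·-5·4² = -92 cm; v ends -33 cm/s.
x(19) = -10 + Σ Δx = -443.5 cm.

-443.5 cm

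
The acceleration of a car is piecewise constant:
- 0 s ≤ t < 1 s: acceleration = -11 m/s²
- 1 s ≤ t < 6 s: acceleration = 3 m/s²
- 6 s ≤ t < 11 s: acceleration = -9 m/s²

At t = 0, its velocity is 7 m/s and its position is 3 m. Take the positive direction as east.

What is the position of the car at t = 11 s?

-35.5 m

On each constant-a segment, Δv = aΔt and Δx = v₀Δt + ½aΔt²; chain segment to segment.
0–1 s: v starts 7 m/s; Δx = 7·1 + ½·-11·1² = 1.5 m; v ends -4 m/s.
1–6 s: v starts -4 m/s; Δx = -4·5 + ½·3·5² = 17.5 m; v ends 11 m/s.
6–11 s: v starts 11 m/s; Δx = 11·5 + ½·-9·5² = -57.5 m; v ends -34 m/s.
x(11) = 3 + Σ Δx = -35.5 m.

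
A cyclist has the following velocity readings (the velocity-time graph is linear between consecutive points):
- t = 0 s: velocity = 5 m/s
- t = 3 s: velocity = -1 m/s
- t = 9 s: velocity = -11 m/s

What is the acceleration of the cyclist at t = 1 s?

Acceleration is the slope of the v-t graph on 0–3 s: (-1 − 5)/(3 − 0) = -2 m/s².

-2 m/s²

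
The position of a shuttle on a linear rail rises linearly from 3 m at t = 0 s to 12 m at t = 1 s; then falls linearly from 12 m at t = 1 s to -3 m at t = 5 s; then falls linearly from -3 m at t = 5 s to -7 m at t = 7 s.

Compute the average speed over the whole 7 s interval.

Average speed = (total path length)/(elapsed time); on a piecewise-linear x-t graph the path length is Σ|Δx|.
0–1 s: |Δx| = |12 − 3| = 9 m
1–5 s: |Δx| = |-3 − 12| = 15 m
5–7 s: |Δx| = |-7 − -3| = 4 m
Total path = 28 m; average speed = 28/7 = 4 m/s.

4 m/s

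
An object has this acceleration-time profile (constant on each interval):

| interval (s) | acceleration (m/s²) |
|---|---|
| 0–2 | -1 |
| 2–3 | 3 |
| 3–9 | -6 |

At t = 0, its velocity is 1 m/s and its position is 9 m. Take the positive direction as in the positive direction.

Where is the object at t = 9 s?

On each constant-a segment, Δv = aΔt and Δx = v₀Δt + ½aΔt²; chain segment to segment.
0–2 s: v starts 1 m/s; Δx = 1·2 + ½·-1·2² = 0 m; v ends -1 m/s.
2–3 s: v starts -1 m/s; Δx = -1·1 + ½·3·1² = 0.5 m; v ends 2 m/s.
3–9 s: v starts 2 m/s; Δx = 2·6 + ½·-6·6² = -96 m; v ends -34 m/s.
x(9) = 9 + Σ Δx = -86.5 m.

-86.5 m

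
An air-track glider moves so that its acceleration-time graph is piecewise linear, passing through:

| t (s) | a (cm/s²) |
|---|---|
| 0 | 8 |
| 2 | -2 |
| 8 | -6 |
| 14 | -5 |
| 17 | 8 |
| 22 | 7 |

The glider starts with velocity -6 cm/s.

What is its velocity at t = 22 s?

-15 cm/s

Δv equals the area under the a-t graph; then v = v₀ + Δv.
0–2 s: ½(8 + -2)(2) = 6 cm/s
2–8 s: ½(-2 + -6)(6) = -24 cm/s
8–14 s: ½(-6 + -5)(6) = -33 cm/s
14–17 s: ½(-5 + 8)(3) = 4.5 cm/s
17–22 s: ½(8 + 7)(5) = 37.5 cm/s
Δv = -9 cm/s, so v(22) = -6 + (-9) = -15 cm/s.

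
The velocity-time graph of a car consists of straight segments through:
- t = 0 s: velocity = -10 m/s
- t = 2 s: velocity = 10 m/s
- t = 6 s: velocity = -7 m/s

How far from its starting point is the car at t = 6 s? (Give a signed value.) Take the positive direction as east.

Displacement is the signed area under the v-t curve.
0–2 s: ½(-10 + 10)(2) = 0 m
2–6 s: ½(10 + -7)(4) = 6 m
Net displacement = 6 m

6 m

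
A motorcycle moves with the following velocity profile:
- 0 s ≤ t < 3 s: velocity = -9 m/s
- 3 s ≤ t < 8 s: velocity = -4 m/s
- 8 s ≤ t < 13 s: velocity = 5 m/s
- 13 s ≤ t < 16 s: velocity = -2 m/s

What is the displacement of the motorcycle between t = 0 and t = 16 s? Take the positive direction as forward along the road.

-28 m

Net displacement equals the area under the velocity-time graph (areas below the axis count negative).
0–3 s: -9 × 3 = -27 m
3–8 s: -4 × 5 = -20 m
8–13 s: 5 × 5 = 25 m
13–16 s: -2 × 3 = -6 m
Net displacement = -28 m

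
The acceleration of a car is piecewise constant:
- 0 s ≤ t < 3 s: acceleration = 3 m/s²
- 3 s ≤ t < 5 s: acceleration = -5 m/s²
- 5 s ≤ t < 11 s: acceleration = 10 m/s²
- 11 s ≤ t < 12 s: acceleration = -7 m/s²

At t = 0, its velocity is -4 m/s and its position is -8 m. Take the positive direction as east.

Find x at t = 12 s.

195 m

On each constant-a segment, Δv = aΔt and Δx = v₀Δt + ½aΔt²; chain segment to segment.
0–3 s: v starts -4 m/s; Δx = -4·3 + ½·3·3² = 1.5 m; v ends 5 m/s.
3–5 s: v starts 5 m/s; Δx = 5·2 + ½·-5·2² = 0 m; v ends -5 m/s.
5–11 s: v starts -5 m/s; Δx = -5·6 + ½·10·6² = 150 m; v ends 55 m/s.
11–12 s: v starts 55 m/s; Δx = 55·1 + ½·-7·1² = 51.5 m; v ends 48 m/s.
x(12) = -8 + Σ Δx = 195 m.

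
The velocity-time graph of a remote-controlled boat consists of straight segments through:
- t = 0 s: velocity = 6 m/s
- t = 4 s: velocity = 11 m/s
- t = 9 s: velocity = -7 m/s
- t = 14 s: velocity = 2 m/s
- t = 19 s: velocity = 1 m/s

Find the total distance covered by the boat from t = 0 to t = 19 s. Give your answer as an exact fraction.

Total distance travelled is ∫|v| dt — sum the magnitudes of each area piece.
0–4 s: |½(6 + 11)(4)| = 34 m
4–9 s: v = 0 at t = 127/18 s; triangle areas 605/36 + 245/36 = 425/18 m
9–14 s: v = 0 at t = 116/9 s; triangle areas 245/18 + 10/9 = 265/18 m
14–19 s: |½(2 + 1)(5)| = 7.5 m
Total distance = 479/6 m

479/6 m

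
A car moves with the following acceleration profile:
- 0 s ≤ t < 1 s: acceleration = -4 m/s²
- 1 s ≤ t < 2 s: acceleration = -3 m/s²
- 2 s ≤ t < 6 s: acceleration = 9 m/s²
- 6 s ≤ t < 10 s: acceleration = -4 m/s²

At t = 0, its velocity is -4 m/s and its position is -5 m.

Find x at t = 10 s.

75.5 m

On each constant-a segment, Δv = aΔt and Δx = v₀Δt + ½aΔt²; chain segment to segment.
0–1 s: v starts -4 m/s; Δx = -4·1 + ½·-4·1² = -6 m; v ends -8 m/s.
1–2 s: v starts -8 m/s; Δx = -8·1 + ½·-3·1² = -9.5 m; v ends -11 m/s.
2–6 s: v starts -11 m/s; Δx = -11·4 + ½·9·4² = 28 m; v ends 25 m/s.
6–10 s: v starts 25 m/s; Δx = 25·4 + ½·-4·4² = 68 m; v ends 9 m/s.
x(10) = -5 + Σ Δx = 75.5 m.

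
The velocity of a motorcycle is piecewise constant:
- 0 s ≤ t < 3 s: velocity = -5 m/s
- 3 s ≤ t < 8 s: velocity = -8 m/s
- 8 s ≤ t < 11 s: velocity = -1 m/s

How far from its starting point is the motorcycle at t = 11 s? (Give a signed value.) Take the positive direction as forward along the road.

-58 m

Displacement is the signed area under the v-t curve.
0–3 s: -5 × 3 = -15 m
3–8 s: -8 × 5 = -40 m
8–11 s: -1 × 3 = -3 m
Net displacement = -58 m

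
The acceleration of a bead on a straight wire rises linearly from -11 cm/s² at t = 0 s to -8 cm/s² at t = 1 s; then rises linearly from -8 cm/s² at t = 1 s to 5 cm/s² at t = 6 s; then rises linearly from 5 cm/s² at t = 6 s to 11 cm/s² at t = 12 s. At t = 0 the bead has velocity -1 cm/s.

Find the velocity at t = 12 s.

30 cm/s

Δv equals the area under the a-t graph; then v = v₀ + Δv.
0–1 s: ½(-11 + -8)(1) = -9.5 cm/s
1–6 s: ½(-8 + 5)(5) = -7.5 cm/s
6–12 s: ½(5 + 11)(6) = 48 cm/s
Δv = 31 cm/s, so v(12) = -1 + (31) = 30 cm/s.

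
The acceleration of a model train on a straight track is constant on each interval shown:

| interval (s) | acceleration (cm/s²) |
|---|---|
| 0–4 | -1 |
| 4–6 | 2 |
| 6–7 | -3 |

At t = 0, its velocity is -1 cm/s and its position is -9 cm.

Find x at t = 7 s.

On each constant-a segment, Δv = aΔt and Δx = v₀Δt + ½aΔt²; chain segment to segment.
0–4 s: v starts -1 cm/s; Δx = -1·4 + ½·-1·4² = -12 cm; v ends -5 cm/s.
4–6 s: v starts -5 cm/s; Δx = -5·2 + ½·2·2² = -6 cm; v ends -1 cm/s.
6–7 s: v starts -1 cm/s; Δx = -1·1 + ½·-3·1² = -2.5 cm; v ends -4 cm/s.
x(7) = -9 + Σ Δx = -29.5 cm.

-29.5 cm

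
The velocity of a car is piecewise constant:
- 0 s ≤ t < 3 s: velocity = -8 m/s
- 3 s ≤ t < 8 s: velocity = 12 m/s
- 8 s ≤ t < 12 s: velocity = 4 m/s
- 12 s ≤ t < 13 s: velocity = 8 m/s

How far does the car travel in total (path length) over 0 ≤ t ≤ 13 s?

108 m

Distance (not displacement) is the total path length: add the absolute areas under v-t.
0–3 s: |-8| × 3 = 24 m
3–8 s: |12| × 5 = 60 m
8–12 s: |4| × 4 = 16 m
12–13 s: |8| × 1 = 8 m
Total distance = 108 m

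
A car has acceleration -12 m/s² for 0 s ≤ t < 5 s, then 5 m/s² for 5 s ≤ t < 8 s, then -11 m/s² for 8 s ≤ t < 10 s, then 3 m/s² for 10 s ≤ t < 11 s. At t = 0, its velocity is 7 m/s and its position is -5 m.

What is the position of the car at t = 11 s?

-413 m

On each constant-a segment, Δv = aΔt and Δx = v₀Δt + ½aΔt²; chain segment to segment.
0–5 s: v starts 7 m/s; Δx = 7·5 + ½·-12·5² = -115 m; v ends -53 m/s.
5–8 s: v starts -53 m/s; Δx = -53·3 + ½·5·3² = -136.5 m; v ends -38 m/s.
8–10 s: v starts -38 m/s; Δx = -38·2 + ½·-11·2² = -98 m; v ends -60 m/s.
10–11 s: v starts -60 m/s; Δx = -60·1 + ½·3·1² = -58.5 m; v ends -57 m/s.
x(11) = -5 + Σ Δx = -413 m.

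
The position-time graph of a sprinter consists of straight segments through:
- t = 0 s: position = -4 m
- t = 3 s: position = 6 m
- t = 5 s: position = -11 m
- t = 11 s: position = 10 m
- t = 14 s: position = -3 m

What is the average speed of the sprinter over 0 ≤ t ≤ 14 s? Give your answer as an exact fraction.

Average speed = (total path length)/(elapsed time); on a piecewise-linear x-t graph the path length is Σ|Δx|.
0–3 s: |Δx| = |6 − -4| = 10 m
3–5 s: |Δx| = |-11 − 6| = 17 m
5–11 s: |Δx| = |10 − -11| = 21 m
11–14 s: |Δx| = |-3 − 10| = 13 m
Total path = 61 m; average speed = 61/14 = 61/14 m/s.

61/14 m/s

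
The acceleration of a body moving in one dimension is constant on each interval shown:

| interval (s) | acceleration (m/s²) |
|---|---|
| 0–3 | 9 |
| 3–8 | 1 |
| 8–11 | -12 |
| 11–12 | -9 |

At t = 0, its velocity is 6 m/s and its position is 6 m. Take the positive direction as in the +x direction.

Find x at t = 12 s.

On each constant-a segment, Δv = aΔt and Δx = v₀Δt + ½aΔt²; chain segment to segment.
0–3 s: v starts 6 m/s; Δx = 6·3 + ½·9·3² = 58.5 m; v ends 33 m/s.
3–8 s: v starts 33 m/s; Δx = 33·5 + ½·1·5² = 177.5 m; v ends 38 m/s.
8–11 s: v starts 38 m/s; Δx = 38·3 + ½·-12·3² = 60 m; v ends 2 m/s.
11–12 s: v starts 2 m/s; Δx = 2·1 + ½·-9·1² = -2.5 m; v ends -7 m/s.
x(12) = 6 + Σ Δx = 299.5 m.

299.5 m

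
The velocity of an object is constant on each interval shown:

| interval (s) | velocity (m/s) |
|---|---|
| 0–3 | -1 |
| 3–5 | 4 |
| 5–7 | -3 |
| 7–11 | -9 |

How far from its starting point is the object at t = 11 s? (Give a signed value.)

-37 m

Net displacement equals the area under the velocity-time graph (areas below the axis count negative).
0–3 s: -1 × 3 = -3 m
3–5 s: 4 × 2 = 8 m
5–7 s: -3 × 2 = -6 m
7–11 s: -9 × 4 = -36 m
Net displacement = -37 m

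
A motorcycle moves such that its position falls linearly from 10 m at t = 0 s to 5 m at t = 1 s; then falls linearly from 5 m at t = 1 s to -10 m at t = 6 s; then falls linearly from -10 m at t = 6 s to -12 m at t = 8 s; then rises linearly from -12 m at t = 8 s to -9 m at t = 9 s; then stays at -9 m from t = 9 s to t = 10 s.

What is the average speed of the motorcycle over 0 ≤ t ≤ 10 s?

Average speed = (total path length)/(elapsed time); on a piecewise-linear x-t graph the path length is Σ|Δx|.
0–1 s: |Δx| = |5 − 10| = 5 m
1–6 s: |Δx| = |-10 − 5| = 15 m
6–8 s: |Δx| = |-12 − -10| = 2 m
8–9 s: |Δx| = |-9 − -12| = 3 m
9–10 s: |Δx| = |-9 − -9| = 0 m
Total path = 25 m; average speed = 25/10 = 2.5 m/s.

2.5 m/s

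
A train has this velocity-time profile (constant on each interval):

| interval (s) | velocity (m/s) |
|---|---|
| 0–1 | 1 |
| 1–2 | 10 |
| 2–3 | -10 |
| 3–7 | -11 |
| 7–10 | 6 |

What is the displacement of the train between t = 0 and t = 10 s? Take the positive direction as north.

Net displacement equals the area under the velocity-time graph (areas below the axis count negative).
0–1 s: 1 × 1 = 1 m
1–2 s: 10 × 1 = 10 m
2–3 s: -10 × 1 = -10 m
3–7 s: -11 × 4 = -44 m
7–10 s: 6 × 3 = 18 m
Net displacement = -25 m

-25 m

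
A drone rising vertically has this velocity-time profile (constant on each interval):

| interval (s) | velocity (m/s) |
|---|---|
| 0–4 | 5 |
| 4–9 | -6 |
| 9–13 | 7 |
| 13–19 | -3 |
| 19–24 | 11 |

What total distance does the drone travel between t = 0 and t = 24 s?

151 m

Total distance travelled is ∫|v| dt — sum the magnitudes of each area piece.
0–4 s: |5| × 4 = 20 m
4–9 s: |-6| × 5 = 30 m
9–13 s: |7| × 4 = 28 m
13–19 s: |-3| × 6 = 18 m
19–24 s: |11| × 5 = 55 m
Total distance = 151 m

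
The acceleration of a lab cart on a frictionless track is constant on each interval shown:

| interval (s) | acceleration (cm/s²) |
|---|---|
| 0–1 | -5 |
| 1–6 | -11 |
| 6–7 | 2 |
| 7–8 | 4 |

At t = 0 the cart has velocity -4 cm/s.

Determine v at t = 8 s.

Δv equals the area under the a-t graph; then v = v₀ + Δv.
0–1 s: -5 × 1 = -5 cm/s
1–6 s: -11 × 5 = -55 cm/s
6–7 s: 2 × 1 = 2 cm/s
7–8 s: 4 × 1 = 4 cm/s
Δv = -54 cm/s, so v(8) = -4 + (-54) = -58 cm/s.

-58 cm/s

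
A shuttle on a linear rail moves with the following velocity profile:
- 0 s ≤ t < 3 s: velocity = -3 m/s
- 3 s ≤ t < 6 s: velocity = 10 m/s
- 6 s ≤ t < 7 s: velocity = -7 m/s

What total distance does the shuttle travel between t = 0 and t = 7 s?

Total distance travelled is ∫|v| dt — sum the magnitudes of each area piece.
0–3 s: |-3| × 3 = 9 m
3–6 s: |10| × 3 = 30 m
6–7 s: |-7| × 1 = 7 m
Total distance = 46 m

46 m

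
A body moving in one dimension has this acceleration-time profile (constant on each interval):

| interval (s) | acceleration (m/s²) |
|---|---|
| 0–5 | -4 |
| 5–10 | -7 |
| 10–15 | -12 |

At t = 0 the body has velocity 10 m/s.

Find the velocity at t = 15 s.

Δv equals the area under the a-t graph; then v = v₀ + Δv.
0–5 s: -4 × 5 = -20 m/s
5–10 s: -7 × 5 = -35 m/s
10–15 s: -12 × 5 = -60 m/s
Δv = -115 m/s, so v(15) = 10 + (-115) = -105 m/s.

-105 m/s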